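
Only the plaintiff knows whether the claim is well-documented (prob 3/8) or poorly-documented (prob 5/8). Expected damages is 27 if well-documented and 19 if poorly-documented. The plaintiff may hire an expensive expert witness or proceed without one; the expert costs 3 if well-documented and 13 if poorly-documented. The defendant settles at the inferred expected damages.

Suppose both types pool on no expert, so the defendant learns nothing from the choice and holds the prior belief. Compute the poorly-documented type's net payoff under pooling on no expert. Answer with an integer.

Pooled settlement = 3/8·27 + 5/8·19 = 22.
poorly-documented pays no cost for no expert, so net payoff = 22.

22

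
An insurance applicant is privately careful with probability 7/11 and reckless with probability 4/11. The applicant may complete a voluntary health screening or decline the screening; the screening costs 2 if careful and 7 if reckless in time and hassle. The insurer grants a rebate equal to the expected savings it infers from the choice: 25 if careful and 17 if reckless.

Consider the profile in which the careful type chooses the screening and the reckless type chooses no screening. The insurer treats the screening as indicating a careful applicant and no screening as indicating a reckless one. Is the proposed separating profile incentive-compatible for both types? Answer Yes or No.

No

Under these beliefs, the screening earns rebate 25 and no screening earns rebate 17.
careful: the screening nets 25 − 2 = 23; no screening nets 17. careful prefers the screening.
reckless: the screening nets 25 − 7 = 18; no screening nets 17. reckless would deviate to the screening.
reckless has a profitable deviation, so the profile is not an equilibrium.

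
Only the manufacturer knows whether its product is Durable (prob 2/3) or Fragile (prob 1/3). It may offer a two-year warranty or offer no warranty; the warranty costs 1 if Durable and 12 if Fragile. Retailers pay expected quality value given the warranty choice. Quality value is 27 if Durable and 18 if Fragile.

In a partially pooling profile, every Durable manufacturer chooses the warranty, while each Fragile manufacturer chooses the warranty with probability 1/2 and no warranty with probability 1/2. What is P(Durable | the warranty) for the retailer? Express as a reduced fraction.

P(the warranty) = (2/3)·1 + (1/3)·(1/2) = 5/6.
By Bayes' rule, P(Durable | the warranty) = (2/3) / (5/6) = 4/5.

4/5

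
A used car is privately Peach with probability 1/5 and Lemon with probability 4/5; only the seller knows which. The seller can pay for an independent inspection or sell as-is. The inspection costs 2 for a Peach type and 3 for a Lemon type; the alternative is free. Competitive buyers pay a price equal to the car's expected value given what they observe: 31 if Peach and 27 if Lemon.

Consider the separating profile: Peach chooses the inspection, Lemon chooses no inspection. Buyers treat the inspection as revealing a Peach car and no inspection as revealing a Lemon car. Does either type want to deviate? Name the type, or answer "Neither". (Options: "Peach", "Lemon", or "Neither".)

The inspection pays 31; no inspection pays 27.
Peach: assigned the inspection, nets 31 − 2 = 29; deviating to no inspection nets 27.
Lemon: assigned no inspection, nets 27; deviating to the inspection nets 31 − 3 = 28.
The Lemon type gains 1 by deviating.

Lemon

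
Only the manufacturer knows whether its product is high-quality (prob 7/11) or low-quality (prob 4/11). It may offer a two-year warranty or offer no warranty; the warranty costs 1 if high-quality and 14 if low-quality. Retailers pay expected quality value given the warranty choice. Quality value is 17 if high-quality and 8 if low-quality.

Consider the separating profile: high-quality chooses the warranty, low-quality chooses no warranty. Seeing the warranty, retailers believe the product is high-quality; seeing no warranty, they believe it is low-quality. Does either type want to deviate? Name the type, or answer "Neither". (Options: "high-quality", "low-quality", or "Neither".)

The warranty pays 17; no warranty pays 8.
high-quality: assigned the warranty, nets 17 − 1 = 16; deviating to no warranty nets 8.
low-quality: assigned no warranty, nets 8; deviating to the warranty nets 17 − 14 = 3.
Both types strictly prefer their assigned action; no profitable deviation.

Neither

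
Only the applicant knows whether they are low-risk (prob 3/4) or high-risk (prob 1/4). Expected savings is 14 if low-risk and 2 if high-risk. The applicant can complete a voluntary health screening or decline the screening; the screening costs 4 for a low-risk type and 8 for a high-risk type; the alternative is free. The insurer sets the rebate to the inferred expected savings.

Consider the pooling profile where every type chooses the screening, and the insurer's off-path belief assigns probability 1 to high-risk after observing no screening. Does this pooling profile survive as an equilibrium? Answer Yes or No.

Yes

On path, the insurer holds the prior and pays 3/4·14 + 1/4·2 = 11. Off path (no screening), believing high-risk, it pays 2.
low-risk: the screening nets 11 − 4 = 7; no screening nets 2. low-risk stays.
high-risk: the screening nets 11 − 8 = 3; no screening nets 2. high-risk stays.
No type deviates, so pooling is sustained.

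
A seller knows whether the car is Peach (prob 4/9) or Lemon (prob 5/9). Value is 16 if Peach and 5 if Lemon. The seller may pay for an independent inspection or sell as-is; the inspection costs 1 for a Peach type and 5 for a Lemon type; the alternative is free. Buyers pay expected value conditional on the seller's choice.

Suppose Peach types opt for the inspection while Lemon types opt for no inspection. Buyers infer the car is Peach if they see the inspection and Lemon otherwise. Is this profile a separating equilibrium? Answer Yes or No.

No

Under these beliefs, the inspection earns price 16 and no inspection earns price 5.
Peach: the inspection nets 16 − 1 = 15; no inspection nets 5. Peach prefers the inspection.
Lemon: the inspection nets 16 − 5 = 11; no inspection nets 5. Lemon would deviate to the inspection.
Lemon has a profitable deviation, so the profile is not an equilibrium.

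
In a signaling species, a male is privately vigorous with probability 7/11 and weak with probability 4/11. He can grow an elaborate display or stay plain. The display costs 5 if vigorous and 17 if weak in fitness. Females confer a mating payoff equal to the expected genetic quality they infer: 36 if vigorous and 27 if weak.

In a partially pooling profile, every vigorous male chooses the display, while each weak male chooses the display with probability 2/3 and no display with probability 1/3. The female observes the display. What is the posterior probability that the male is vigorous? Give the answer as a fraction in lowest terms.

P(the display) = (7/11)·1 + (4/11)·(2/3) = 29/33.
By Bayes' rule, P(vigorous | the display) = (7/11) / (29/33) = 21/29.

21/29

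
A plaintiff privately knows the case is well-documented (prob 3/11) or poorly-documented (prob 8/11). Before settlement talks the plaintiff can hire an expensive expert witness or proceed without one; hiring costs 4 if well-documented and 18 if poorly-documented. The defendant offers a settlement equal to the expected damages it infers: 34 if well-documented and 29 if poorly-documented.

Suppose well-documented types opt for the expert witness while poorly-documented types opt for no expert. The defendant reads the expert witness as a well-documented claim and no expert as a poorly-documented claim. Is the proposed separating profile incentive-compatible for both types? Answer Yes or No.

Under these beliefs, the expert witness earns settlement 34 and no expert earns settlement 29.
well-documented: the expert witness nets 34 − 4 = 30; no expert nets 29. well-documented prefers the expert witness.
poorly-documented: the expert witness nets 34 − 18 = 16; no expert nets 29. poorly-documented prefers no expert.
Neither type deviates, so the separating profile is an equilibrium.

Yes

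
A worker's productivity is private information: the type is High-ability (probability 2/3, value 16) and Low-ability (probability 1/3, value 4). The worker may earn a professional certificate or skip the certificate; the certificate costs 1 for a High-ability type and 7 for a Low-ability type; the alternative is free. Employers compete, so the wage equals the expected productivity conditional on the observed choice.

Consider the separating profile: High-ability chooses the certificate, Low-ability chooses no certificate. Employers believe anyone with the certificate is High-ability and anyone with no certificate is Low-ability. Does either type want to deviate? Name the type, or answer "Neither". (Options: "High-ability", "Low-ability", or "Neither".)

The certificate pays 16; no certificate pays 4.
High-ability: assigned the certificate, nets 16 − 1 = 15; deviating to no certificate nets 4.
Low-ability: assigned no certificate, nets 4; deviating to the certificate nets 16 − 7 = 9.
The Low-ability type gains 5 by deviating.

Low-ability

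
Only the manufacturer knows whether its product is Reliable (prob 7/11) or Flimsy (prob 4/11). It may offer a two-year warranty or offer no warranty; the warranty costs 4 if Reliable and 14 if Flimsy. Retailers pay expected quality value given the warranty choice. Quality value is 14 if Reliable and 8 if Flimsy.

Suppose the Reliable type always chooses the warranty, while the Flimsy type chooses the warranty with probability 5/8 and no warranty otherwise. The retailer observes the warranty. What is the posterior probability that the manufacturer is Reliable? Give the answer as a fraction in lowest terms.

14/19

P(the warranty) = (7/11)·1 + (4/11)·(5/8) = 19/22.
By Bayes' rule, P(Reliable | the warranty) = (7/11) / (19/22) = 14/19.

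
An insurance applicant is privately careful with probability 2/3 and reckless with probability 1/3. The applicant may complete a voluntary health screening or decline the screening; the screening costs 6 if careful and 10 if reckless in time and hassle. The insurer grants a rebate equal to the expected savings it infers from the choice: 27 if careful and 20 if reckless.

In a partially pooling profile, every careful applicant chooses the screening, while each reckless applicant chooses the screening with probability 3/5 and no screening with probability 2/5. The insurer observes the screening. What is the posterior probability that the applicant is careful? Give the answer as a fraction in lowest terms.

10/13

P(the screening) = (2/3)·1 + (1/3)·(3/5) = 13/15.
By Bayes' rule, P(careful | the screening) = (2/3) / (13/15) = 10/13.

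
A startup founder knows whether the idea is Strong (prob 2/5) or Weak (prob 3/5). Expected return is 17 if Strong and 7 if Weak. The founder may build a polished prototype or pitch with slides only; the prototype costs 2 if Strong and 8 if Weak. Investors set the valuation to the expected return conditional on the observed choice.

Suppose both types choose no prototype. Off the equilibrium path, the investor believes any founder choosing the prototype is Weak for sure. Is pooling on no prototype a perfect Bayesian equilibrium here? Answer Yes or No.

On path, the investor holds the prior and pays 2/5·17 + 3/5·7 = 11. Off path (the prototype), believing Weak, it pays 7.
Strong: no prototype nets 11; the prototype nets 7 − 2 = 5. Strong stays.
Weak: no prototype nets 11; the prototype nets 7 − 8 = -1. Weak stays.
No type deviates, so pooling is sustained.

Yes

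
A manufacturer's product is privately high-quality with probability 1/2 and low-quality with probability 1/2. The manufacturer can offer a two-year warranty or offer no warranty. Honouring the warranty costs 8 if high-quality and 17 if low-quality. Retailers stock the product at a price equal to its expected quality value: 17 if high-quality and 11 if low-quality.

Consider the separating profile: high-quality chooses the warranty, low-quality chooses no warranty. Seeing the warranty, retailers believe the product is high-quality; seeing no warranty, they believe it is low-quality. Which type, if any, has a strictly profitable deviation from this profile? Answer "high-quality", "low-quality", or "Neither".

high-quality

The warranty pays 17; no warranty pays 11.
high-quality: assigned the warranty, nets 17 − 8 = 9; deviating to no warranty nets 11.
low-quality: assigned no warranty, nets 11; deviating to the warranty nets 17 − 17 = 0.
The high-quality type gains 2 by deviating.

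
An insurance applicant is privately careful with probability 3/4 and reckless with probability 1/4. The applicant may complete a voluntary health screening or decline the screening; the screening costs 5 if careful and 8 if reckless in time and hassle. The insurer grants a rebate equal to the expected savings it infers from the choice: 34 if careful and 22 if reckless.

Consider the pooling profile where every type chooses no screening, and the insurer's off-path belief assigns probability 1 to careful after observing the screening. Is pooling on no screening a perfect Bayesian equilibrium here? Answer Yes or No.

On path, the insurer holds the prior and pays 3/4·34 + 1/4·22 = 31. Off path (the screening), believing careful, it pays 34.
careful: no screening nets 31; the screening nets 34 − 5 = 29. careful stays.
reckless: no screening nets 31; the screening nets 34 − 8 = 26. reckless stays.
No type deviates, so pooling is sustained.

Yes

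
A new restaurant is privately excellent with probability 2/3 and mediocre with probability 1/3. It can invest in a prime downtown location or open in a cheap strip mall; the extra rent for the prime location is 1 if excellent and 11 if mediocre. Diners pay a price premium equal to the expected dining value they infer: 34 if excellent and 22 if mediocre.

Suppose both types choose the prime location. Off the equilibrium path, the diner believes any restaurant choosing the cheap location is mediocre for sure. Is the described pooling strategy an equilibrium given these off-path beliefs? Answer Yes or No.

On path, the diner holds the prior and pays 2/3·34 + 1/3·22 = 30. Off path (the cheap location), believing mediocre, it pays 22.
excellent: the prime location nets 30 − 1 = 29; the cheap location nets 22. excellent stays.
mediocre: the prime location nets 30 − 11 = 19; the cheap location nets 22. mediocre would deviate.
A type deviates, so pooling fails.

No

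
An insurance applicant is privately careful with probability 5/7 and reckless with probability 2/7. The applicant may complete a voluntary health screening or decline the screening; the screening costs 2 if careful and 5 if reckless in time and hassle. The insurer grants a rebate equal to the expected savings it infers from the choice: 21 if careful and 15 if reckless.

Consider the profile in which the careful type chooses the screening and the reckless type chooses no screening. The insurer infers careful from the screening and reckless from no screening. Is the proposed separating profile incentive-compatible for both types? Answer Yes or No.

No

Under these beliefs, the screening earns rebate 21 and no screening earns rebate 15.
careful: the screening nets 21 − 2 = 19; no screening nets 15. careful prefers the screening.
reckless: the screening nets 21 − 5 = 16; no screening nets 15. reckless would deviate to the screening.
reckless has a profitable deviation, so the profile is not an equilibrium.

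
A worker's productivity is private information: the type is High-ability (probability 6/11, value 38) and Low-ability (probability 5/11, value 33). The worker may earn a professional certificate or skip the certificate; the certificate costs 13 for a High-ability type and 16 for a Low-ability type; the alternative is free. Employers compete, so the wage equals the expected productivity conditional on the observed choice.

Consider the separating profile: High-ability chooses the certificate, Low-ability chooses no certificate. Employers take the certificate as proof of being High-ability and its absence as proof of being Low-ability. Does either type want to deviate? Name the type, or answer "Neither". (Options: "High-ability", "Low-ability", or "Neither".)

High-ability

The certificate pays 38; no certificate pays 33.
High-ability: assigned the certificate, nets 38 − 13 = 25; deviating to no certificate nets 33.
Low-ability: assigned no certificate, nets 33; deviating to the certificate nets 38 − 16 = 22.
The High-ability type gains 8 by deviating.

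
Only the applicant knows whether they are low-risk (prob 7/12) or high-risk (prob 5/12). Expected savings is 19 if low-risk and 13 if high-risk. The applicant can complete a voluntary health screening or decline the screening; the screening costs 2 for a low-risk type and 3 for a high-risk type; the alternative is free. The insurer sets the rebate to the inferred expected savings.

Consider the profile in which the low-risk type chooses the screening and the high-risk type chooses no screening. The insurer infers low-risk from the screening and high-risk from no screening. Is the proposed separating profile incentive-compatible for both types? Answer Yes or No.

No

Under these beliefs, the screening earns rebate 19 and no screening earns rebate 13.
low-risk: the screening nets 19 − 2 = 17; no screening nets 13. low-risk prefers the screening.
high-risk: the screening nets 19 − 3 = 16; no screening nets 13. high-risk would deviate to the screening.
high-risk has a profitable deviation, so the profile is not an equilibrium.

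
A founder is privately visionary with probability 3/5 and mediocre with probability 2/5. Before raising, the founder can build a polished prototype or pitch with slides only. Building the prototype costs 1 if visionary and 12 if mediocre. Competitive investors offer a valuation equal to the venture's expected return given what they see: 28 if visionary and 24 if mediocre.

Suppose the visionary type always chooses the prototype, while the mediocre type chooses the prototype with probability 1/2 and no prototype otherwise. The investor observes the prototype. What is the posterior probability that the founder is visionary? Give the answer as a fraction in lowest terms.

P(the prototype) = (3/5)·1 + (2/5)·(1/2) = 4/5.
By Bayes' rule, P(visionary | the prototype) = (3/5) / (4/5) = 3/4.

3/4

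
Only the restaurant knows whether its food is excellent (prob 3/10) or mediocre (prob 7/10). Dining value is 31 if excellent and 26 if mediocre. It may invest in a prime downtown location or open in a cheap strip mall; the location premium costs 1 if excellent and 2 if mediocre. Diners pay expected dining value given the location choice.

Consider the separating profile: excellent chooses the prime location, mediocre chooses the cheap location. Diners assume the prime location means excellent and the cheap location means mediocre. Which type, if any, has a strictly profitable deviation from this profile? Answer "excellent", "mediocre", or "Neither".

mediocre

The prime location pays 31; the cheap location pays 26.
excellent: assigned the prime location, nets 31 − 1 = 30; deviating to the cheap location nets 26.
mediocre: assigned the cheap location, nets 26; deviating to the prime location nets 31 − 2 = 29.
The mediocre type gains 3 by deviating.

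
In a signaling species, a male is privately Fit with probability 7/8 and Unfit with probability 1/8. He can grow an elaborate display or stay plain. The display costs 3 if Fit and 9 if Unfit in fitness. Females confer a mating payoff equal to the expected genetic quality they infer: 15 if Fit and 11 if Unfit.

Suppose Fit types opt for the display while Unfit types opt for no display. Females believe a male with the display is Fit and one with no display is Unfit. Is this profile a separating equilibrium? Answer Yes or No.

Under these beliefs, the display earns mating payoff 15 and no display earns mating payoff 11.
Fit: the display nets 15 − 3 = 12; no display nets 11. Fit prefers the display.
Unfit: the display nets 15 − 9 = 6; no display nets 11. Unfit prefers no display.
Neither type deviates, so the separating profile is an equilibrium.

Yes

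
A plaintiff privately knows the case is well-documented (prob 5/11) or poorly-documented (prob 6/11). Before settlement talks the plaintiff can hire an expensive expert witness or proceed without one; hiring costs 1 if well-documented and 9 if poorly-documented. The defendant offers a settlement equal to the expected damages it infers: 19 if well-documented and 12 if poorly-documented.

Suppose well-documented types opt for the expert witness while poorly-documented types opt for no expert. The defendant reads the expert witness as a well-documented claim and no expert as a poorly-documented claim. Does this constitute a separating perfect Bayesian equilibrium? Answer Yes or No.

Yes

Under these beliefs, the expert witness earns settlement 19 and no expert earns settlement 12.
well-documented: the expert witness nets 19 − 1 = 18; no expert nets 12. well-documented prefers the expert witness.
poorly-documented: the expert witness nets 19 − 9 = 10; no expert nets 12. poorly-documented prefers no expert.
Neither type deviates, so the separating profile is an equilibrium.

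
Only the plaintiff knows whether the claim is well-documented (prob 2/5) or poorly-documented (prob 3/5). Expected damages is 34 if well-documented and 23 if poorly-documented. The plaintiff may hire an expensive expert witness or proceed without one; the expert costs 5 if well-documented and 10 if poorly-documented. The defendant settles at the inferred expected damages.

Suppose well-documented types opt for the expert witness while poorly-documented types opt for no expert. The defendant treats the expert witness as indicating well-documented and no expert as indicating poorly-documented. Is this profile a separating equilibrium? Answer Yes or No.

Under these beliefs, the expert witness earns settlement 34 and no expert earns settlement 23.
well-documented: the expert witness nets 34 − 5 = 29; no expert nets 23. well-documented prefers the expert witness.
poorly-documented: the expert witness nets 34 − 10 = 24; no expert nets 23. poorly-documented would deviate to the expert witness.
poorly-documented has a profitable deviation, so the profile is not an equilibrium.

No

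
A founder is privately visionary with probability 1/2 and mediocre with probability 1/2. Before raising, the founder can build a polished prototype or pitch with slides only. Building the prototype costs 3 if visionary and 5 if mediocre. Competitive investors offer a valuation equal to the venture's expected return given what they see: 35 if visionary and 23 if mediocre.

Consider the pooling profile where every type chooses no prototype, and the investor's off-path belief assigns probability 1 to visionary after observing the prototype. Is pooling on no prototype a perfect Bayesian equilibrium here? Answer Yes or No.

No

On path, the investor holds the prior and pays 1/2·35 + 1/2·23 = 29. Off path (the prototype), believing visionary, it pays 35.
visionary: no prototype nets 29; the prototype nets 35 − 3 = 32. visionary would deviate.
mediocre: no prototype nets 29; the prototype nets 35 − 5 = 30. mediocre would deviate.
A type deviates, so pooling fails.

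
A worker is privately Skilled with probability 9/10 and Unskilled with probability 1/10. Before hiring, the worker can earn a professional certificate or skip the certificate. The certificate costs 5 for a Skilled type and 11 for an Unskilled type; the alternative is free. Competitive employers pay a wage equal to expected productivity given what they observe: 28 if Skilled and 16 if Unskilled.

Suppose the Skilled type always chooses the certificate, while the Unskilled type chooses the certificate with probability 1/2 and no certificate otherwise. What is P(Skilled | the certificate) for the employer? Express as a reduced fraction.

18/19

P(the certificate) = (9/10)·1 + (1/10)·(1/2) = 19/20.
By Bayes' rule, P(Skilled | the certificate) = (9/10) / (19/20) = 18/19.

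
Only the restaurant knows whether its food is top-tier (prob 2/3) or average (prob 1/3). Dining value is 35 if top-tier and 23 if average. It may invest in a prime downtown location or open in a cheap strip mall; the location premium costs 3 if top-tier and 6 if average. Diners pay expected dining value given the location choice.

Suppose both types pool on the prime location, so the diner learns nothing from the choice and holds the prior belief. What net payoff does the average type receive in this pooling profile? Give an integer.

Pooled price premium = 2/3·35 + 1/3·23 = 31.
average pays cost 6 for the prime location, so net payoff = 31 − 6 = 25.

25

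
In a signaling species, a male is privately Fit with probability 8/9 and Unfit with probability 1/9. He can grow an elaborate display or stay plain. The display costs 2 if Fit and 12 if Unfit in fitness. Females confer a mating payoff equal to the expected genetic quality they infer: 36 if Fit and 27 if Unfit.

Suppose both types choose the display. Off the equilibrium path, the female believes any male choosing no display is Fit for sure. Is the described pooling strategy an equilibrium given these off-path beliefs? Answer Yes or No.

No

On path, the female holds the prior and pays 8/9·36 + 1/9·27 = 35. Off path (no display), believing Fit, it pays 36.
Fit: the display nets 35 − 2 = 33; no display nets 36. Fit would deviate.
Unfit: the display nets 35 − 12 = 23; no display nets 36. Unfit would deviate.
A type deviates, so pooling fails.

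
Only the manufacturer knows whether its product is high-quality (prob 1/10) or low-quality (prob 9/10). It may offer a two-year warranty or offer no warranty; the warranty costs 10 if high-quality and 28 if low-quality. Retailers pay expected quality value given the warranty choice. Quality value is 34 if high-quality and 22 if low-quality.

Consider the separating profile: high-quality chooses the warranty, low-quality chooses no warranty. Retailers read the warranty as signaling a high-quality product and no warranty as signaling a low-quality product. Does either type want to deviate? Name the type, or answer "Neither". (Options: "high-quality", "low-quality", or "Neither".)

Neither

The warranty pays 34; no warranty pays 22.
high-quality: assigned the warranty, nets 34 − 10 = 24; deviating to no warranty nets 22.
low-quality: assigned no warranty, nets 22; deviating to the warranty nets 34 − 28 = 6.
Both types strictly prefer their assigned action; no profitable deviation.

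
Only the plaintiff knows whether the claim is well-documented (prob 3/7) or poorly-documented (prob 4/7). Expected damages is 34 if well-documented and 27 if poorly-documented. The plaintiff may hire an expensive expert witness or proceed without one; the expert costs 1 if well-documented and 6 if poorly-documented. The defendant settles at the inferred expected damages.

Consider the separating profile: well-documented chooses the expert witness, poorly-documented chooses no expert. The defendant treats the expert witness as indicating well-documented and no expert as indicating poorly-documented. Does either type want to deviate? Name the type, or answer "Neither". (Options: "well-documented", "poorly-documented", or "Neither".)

poorly-documented

The expert witness pays 34; no expert pays 27.
well-documented: assigned the expert witness, nets 34 − 1 = 33; deviating to no expert nets 27.
poorly-documented: assigned no expert, nets 27; deviating to the expert witness nets 34 − 6 = 28.
The poorly-documented type gains 1 by deviating.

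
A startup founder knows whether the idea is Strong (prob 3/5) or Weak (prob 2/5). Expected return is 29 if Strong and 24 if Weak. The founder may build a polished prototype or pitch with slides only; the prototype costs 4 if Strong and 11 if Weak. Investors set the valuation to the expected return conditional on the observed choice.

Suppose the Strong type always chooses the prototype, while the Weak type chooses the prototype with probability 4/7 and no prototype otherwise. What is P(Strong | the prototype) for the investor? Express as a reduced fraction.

P(the prototype) = (3/5)·1 + (2/5)·(4/7) = 29/35.
By Bayes' rule, P(Strong | the prototype) = (3/5) / (29/35) = 21/29.

21/29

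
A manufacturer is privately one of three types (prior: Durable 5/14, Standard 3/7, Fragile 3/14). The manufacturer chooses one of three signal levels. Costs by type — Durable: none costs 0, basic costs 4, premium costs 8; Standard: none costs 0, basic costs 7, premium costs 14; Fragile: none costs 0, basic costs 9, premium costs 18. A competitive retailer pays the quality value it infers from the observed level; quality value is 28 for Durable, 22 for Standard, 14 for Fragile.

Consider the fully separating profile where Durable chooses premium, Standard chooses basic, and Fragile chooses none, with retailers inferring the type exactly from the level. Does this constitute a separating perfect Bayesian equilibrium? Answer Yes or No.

Separating prices: premium → 28, basic → 22, none → 14.
Durable (assigned premium): none: 14 − 0 = 14; basic: 22 − 4 = 18; premium: 28 − 8 = 20. Durable stays.
Standard (assigned basic): none: 14 − 0 = 14; basic: 22 − 7 = 15; premium: 28 − 14 = 14. Standard stays.
Fragile (assigned none): none: 14 − 0 = 14; basic: 22 − 9 = 13; premium: 28 − 18 = 10. Fragile stays.
Every type prefers its assigned level; separation holds.

Yes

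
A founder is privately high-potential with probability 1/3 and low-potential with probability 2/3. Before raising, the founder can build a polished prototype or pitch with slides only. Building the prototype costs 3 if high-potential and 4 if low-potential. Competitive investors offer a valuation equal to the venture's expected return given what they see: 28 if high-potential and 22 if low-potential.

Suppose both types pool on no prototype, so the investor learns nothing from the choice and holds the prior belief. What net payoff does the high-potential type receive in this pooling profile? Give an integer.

24

Pooled valuation = 1/3·28 + 2/3·22 = 24.
high-potential pays no cost for no prototype, so net payoff = 24.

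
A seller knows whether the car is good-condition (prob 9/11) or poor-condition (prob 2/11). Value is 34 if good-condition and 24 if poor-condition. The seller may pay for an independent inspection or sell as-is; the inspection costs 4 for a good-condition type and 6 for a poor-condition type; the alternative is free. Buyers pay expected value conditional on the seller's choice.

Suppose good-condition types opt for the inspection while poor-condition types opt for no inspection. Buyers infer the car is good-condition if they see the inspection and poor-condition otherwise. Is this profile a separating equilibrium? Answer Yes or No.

No

Under these beliefs, the inspection earns price 34 and no inspection earns price 24.
good-condition: the inspection nets 34 − 4 = 30; no inspection nets 24. good-condition prefers the inspection.
poor-condition: the inspection nets 34 − 6 = 28; no inspection nets 24. poor-condition would deviate to the inspection.
poor-condition has a profitable deviation, so the profile is not an equilibrium.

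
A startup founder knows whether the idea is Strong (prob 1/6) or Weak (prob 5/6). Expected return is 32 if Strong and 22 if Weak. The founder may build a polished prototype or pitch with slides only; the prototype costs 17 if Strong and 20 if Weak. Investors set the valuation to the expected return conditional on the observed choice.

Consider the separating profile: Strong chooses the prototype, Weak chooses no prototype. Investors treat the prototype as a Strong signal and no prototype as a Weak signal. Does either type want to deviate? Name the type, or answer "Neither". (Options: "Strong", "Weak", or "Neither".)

Strong

The prototype pays 32; no prototype pays 22.
Strong: assigned the prototype, nets 32 − 17 = 15; deviating to no prototype nets 22.
Weak: assigned no prototype, nets 22; deviating to the prototype nets 32 − 20 = 12.
The Strong type gains 7 by deviating.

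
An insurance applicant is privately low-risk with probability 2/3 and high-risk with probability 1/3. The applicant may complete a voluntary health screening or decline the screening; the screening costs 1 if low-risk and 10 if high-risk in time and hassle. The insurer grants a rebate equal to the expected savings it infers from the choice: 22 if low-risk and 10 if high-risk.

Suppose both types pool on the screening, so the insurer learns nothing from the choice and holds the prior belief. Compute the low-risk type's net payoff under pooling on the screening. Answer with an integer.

17

Pooled rebate = 2/3·22 + 1/3·10 = 18.
low-risk pays cost 1 for the screening, so net payoff = 18 − 1 = 17.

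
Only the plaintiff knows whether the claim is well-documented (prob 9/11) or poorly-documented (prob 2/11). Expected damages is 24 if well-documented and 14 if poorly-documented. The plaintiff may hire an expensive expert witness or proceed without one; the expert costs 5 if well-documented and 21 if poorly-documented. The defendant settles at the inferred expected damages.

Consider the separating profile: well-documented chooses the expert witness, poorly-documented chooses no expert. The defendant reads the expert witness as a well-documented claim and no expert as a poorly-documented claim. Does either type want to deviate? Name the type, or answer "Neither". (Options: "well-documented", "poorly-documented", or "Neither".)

Neither

The expert witness pays 24; no expert pays 14.
well-documented: assigned the expert witness, nets 24 − 5 = 19; deviating to no expert nets 14.
poorly-documented: assigned no expert, nets 14; deviating to the expert witness nets 24 − 21 = 3.
Both types strictly prefer their assigned action; no profitable deviation.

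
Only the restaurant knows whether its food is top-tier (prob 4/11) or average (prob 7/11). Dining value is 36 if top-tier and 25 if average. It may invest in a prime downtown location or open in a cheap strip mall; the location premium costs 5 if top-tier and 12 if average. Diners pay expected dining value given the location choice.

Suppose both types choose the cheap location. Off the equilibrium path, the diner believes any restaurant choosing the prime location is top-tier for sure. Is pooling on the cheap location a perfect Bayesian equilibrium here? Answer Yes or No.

On path, the diner holds the prior and pays 4/11·36 + 7/11·25 = 29. Off path (the prime location), believing top-tier, it pays 36.
top-tier: the cheap location nets 29; the prime location nets 36 − 5 = 31. top-tier would deviate.
average: the cheap location nets 29; the prime location nets 36 − 12 = 24. average stays.
A type deviates, so pooling fails.

No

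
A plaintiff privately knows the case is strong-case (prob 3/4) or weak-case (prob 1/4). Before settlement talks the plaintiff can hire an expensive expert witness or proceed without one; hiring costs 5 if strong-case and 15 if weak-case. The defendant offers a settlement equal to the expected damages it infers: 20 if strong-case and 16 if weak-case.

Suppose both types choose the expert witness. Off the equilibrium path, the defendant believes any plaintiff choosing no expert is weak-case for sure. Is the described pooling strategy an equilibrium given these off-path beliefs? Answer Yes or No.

On path, the defendant holds the prior and pays 3/4·20 + 1/4·16 = 19. Off path (no expert), believing weak-case, it pays 16.
strong-case: the expert witness nets 19 − 5 = 14; no expert nets 16. strong-case would deviate.
weak-case: the expert witness nets 19 − 15 = 4; no expert nets 16. weak-case would deviate.
A type deviates, so pooling fails.

No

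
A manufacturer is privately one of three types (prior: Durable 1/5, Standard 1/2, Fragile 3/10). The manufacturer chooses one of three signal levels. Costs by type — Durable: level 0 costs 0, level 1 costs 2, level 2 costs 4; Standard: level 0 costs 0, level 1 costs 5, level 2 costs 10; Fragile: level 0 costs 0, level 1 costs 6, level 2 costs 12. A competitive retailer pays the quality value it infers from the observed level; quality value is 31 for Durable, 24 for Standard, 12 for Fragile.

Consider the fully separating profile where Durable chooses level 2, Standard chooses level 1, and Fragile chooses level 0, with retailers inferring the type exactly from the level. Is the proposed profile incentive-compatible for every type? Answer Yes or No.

No

Separating prices: level 2 → 31, level 1 → 24, level 0 → 12.
Durable (assigned level 2): level 0: 12 − 0 = 12; level 1: 24 − 2 = 22; level 2: 31 − 4 = 27. Durable stays.
Standard (assigned level 1): level 0: 12 − 0 = 12; level 1: 24 − 5 = 19; level 2: 31 − 10 = 21. Standard prefers level 2.
Fragile (assigned level 0): level 0: 12 − 0 = 12; level 1: 24 − 6 = 18; level 2: 31 − 12 = 19. Fragile prefers level 2.
At least one type deviates; the separating profile fails.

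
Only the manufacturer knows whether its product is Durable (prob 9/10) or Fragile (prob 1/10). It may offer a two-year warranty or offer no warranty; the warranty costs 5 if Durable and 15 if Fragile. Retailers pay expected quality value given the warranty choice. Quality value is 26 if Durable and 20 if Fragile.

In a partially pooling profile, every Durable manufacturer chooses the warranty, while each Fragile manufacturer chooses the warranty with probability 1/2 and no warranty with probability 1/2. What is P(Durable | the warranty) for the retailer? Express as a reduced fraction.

P(the warranty) = (9/10)·1 + (1/10)·(1/2) = 19/20.
By Bayes' rule, P(Durable | the warranty) = (9/10) / (19/20) = 18/19.

18/19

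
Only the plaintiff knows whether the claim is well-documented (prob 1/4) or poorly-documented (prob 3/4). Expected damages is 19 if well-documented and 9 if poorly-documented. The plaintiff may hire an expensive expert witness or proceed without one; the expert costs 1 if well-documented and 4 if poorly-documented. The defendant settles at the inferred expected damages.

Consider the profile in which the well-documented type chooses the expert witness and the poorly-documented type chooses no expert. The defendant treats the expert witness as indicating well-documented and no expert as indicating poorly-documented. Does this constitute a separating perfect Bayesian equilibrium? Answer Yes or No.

No

Under these beliefs, the expert witness earns settlement 19 and no expert earns settlement 9.
well-documented: the expert witness nets 19 − 1 = 18; no expert nets 9. well-documented prefers the expert witness.
poorly-documented: the expert witness nets 19 − 4 = 15; no expert nets 9. poorly-documented would deviate to the expert witness.
poorly-documented has a profitable deviation, so the profile is not an equilibrium.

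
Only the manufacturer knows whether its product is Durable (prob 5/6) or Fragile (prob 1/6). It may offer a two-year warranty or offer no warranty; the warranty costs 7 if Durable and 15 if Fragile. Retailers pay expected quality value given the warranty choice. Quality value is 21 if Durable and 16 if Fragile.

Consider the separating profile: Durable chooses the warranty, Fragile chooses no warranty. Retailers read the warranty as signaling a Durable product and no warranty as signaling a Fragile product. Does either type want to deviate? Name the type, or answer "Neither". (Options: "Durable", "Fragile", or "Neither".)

The warranty pays 21; no warranty pays 16.
Durable: assigned the warranty, nets 21 − 7 = 14; deviating to no warranty nets 16.
Fragile: assigned no warranty, nets 16; deviating to the warranty nets 21 − 15 = 6.
The Durable type gains 2 by deviating.

Durable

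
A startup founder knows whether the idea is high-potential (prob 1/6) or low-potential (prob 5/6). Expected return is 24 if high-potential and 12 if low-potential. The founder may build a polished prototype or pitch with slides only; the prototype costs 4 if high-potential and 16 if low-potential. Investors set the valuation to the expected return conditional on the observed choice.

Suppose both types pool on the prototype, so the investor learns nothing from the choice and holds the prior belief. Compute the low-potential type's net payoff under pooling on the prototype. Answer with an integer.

-2

Pooled valuation = 1/6·24 + 5/6·12 = 14.
low-potential pays cost 16 for the prototype, so net payoff = 14 − 16 = -2.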